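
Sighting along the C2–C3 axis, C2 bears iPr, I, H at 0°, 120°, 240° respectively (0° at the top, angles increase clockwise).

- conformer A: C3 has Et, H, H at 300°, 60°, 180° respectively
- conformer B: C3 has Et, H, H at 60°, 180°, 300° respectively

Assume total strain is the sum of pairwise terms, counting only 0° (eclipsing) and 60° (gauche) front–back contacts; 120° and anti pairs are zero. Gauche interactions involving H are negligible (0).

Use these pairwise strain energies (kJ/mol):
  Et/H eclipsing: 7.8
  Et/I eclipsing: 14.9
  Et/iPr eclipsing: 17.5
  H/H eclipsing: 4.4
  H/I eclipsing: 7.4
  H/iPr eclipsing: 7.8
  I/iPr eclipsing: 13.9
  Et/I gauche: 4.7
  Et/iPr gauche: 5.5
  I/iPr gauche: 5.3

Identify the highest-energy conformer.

B

A (staggered): iPr–Et gauche; 5.5 = 5.5 kJ/mol.
B (staggered): iPr–Et gauche, I–Et gauche; 5.5 + 4.7 = 10.2 kJ/mol.
B has the highest total (10.2 kJ/mol).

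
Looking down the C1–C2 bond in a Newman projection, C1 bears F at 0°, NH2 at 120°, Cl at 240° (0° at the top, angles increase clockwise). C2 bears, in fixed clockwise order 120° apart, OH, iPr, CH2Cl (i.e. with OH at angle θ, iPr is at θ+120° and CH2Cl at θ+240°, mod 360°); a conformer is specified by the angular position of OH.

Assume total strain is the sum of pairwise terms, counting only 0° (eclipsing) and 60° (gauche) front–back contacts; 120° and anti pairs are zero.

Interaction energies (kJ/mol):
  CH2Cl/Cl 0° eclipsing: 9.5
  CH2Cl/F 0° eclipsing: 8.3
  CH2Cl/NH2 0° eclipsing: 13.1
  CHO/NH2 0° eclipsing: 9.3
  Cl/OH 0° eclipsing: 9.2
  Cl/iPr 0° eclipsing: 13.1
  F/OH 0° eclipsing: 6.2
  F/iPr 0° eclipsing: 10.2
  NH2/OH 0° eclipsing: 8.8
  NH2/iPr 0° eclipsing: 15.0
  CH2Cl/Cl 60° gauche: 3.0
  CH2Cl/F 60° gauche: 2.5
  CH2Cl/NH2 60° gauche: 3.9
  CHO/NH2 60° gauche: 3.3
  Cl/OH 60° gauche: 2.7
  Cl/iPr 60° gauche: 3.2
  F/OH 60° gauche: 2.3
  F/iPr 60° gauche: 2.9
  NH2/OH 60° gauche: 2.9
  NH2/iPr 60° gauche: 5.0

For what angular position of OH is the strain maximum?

240°

OH at 0° (eclipsed): F–OH eclipsed, NH2–iPr eclipsed, Cl–CH2Cl eclipsed; 6.2 + 15.0 + 9.5 = 30.7 kJ/mol.
OH at 60° (staggered): F–OH gauche, F–CH2Cl gauche, NH2–OH gauche, NH2–iPr gauche, Cl–iPr gauche, Cl–CH2Cl gauche; 2.3 + 2.5 + 2.9 + 5.0 + 3.2 + 3.0 = 18.9 kJ/mol.
OH at 120° (eclipsed): F–CH2Cl eclipsed, NH2–OH eclipsed, Cl–iPr eclipsed; 8.3 + 8.8 + 13.1 = 30.2 kJ/mol.
OH at 180° (staggered): F–iPr gauche, F–CH2Cl gauche, NH2–OH gauche, NH2–CH2Cl gauche, Cl–OH gauche, Cl–iPr gauche; 2.9 + 2.5 + 2.9 + 3.9 + 2.7 + 3.2 = 18.1 kJ/mol.
OH at 240° (eclipsed): F–iPr eclipsed, NH2–CH2Cl eclipsed, Cl–OH eclipsed; 10.2 + 13.1 + 9.2 = 32.5 kJ/mol.
OH at 300° (staggered): F–OH gauche, F–iPr gauche, NH2–iPr gauche, NH2–CH2Cl gauche, Cl–OH gauche, Cl–CH2Cl gauche; 2.3 + 2.9 + 5.0 + 3.9 + 2.7 + 3.0 = 19.8 kJ/mol.
The maximum (32.5 kJ/mol) occurs with OH at 240°.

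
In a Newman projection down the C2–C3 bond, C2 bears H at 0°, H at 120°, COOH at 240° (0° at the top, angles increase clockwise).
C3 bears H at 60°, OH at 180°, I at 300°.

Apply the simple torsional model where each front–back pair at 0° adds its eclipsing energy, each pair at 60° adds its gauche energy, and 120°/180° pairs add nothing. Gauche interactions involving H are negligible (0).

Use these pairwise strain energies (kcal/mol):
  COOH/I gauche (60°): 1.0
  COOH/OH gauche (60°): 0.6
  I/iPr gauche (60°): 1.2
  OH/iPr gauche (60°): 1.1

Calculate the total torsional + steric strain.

This conformer (staggered): COOH(240°)/OH(180°) gauche 0.6; COOH(240°)/I(300°) gauche 1.0 → 1.6 kcal/mol.

1.6 kcal/mol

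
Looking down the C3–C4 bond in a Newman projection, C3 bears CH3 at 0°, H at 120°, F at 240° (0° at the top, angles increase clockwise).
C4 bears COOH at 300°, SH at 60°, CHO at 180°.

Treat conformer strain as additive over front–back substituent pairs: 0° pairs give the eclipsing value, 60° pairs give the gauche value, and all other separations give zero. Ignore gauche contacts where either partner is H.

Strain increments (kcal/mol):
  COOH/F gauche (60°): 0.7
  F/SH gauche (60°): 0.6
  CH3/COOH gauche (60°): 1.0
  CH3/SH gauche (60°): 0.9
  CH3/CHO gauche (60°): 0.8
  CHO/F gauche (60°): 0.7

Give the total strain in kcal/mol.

This conformer (staggered): CH3(0°)/COOH(300°) gauche 1.0; CH3(0°)/SH(60°) gauche 0.9; F(240°)/COOH(300°) gauche 0.7; F(240°)/CHO(180°) gauche 0.7 → 3.3 kcal/mol.

3.3 kcal/mol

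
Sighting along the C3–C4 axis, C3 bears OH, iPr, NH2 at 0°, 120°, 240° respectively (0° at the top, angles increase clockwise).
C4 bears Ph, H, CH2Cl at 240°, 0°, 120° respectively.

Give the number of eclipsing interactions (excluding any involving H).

2

Non-H eclipsing pairs: iPr(120°)/CH2Cl(120°); NH2(240°)/Ph(240°) — 2 interactions.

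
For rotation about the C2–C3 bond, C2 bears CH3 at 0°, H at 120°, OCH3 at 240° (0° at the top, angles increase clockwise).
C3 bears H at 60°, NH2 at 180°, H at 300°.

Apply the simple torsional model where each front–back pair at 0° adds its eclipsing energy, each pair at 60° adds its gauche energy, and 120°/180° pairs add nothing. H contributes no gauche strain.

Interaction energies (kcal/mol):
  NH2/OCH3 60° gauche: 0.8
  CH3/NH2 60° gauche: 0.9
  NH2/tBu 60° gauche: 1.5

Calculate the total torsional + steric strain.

This conformer (staggered): OCH3–NH2 gauche; 0.8 = 0.8 kcal/mol.

0.8 kcal/mol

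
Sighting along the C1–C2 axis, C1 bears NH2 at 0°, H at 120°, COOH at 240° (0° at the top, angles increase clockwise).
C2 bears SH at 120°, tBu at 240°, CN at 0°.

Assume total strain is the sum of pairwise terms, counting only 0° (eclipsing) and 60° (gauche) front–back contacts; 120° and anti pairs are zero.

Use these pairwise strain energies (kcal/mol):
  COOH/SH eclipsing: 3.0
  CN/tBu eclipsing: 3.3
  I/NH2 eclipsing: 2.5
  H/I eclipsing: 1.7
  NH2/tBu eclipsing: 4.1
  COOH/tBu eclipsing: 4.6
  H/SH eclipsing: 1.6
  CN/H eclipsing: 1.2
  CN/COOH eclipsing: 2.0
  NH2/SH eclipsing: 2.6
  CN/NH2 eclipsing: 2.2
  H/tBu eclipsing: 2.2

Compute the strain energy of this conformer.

8.4 kcal/mol

This conformer (eclipsed): NH2–CN eclipsed, H–SH eclipsed, COOH–tBu eclipsed; 2.2 + 1.6 + 4.6 = 8.4 kcal/mol.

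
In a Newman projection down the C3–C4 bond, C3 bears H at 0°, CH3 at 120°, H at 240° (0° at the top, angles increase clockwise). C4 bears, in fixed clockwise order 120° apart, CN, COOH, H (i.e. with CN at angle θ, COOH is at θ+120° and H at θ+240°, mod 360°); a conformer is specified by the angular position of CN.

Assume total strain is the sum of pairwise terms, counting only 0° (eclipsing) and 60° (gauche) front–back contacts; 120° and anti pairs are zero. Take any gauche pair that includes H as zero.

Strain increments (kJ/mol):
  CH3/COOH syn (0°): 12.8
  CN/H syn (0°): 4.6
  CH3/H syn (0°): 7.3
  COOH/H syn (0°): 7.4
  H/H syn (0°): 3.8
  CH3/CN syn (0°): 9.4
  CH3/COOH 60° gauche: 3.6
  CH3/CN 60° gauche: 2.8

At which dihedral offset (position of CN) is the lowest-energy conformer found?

180°

CN at 0° (eclipsed): H–CN eclipsed, CH3–COOH eclipsed, H–H eclipsed; 4.6 + 12.8 + 3.8 = 21.2 kJ/mol.
CN at 60° (staggered): CH3–CN gauche, CH3–COOH gauche; 2.8 + 3.6 = 6.4 kJ/mol.
CN at 120° (eclipsed): H–H eclipsed, CH3–CN eclipsed, H–COOH eclipsed; 3.8 + 9.4 + 7.4 = 20.6 kJ/mol.
CN at 180° (staggered): CH3–CN gauche; 2.8 = 2.8 kJ/mol.
CN at 240° (eclipsed): H–COOH eclipsed, CH3–H eclipsed, H–CN eclipsed; 7.4 + 7.3 + 4.6 = 19.3 kJ/mol.
CN at 300° (staggered): CH3–COOH gauche; 3.6 = 3.6 kJ/mol.
The minimum (2.8 kJ/mol) occurs with CN at 180°.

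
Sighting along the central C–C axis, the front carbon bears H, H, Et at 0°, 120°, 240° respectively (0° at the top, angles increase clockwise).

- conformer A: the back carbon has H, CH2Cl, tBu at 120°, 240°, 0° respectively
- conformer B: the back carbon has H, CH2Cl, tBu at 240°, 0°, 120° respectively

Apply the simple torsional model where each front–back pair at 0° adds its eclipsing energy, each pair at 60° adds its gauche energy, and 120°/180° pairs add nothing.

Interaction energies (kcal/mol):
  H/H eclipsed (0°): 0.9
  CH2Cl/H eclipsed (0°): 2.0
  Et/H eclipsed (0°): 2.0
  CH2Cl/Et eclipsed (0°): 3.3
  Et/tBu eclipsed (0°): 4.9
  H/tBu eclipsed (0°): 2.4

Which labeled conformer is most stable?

B

A (eclipsed): H(0°)/tBu(0°) eclipsed 2.4; H(120°)/H(120°) eclipsed 0.9; Et(240°)/CH2Cl(240°) eclipsed 3.3 → 6.6 kcal/mol.
B (eclipsed): H(0°)/CH2Cl(0°) eclipsed 2.0; H(120°)/tBu(120°) eclipsed 2.4; Et(240°)/H(240°) eclipsed 2.0 → 6.4 kcal/mol.
B has the lowest total (6.4 kcal/mol).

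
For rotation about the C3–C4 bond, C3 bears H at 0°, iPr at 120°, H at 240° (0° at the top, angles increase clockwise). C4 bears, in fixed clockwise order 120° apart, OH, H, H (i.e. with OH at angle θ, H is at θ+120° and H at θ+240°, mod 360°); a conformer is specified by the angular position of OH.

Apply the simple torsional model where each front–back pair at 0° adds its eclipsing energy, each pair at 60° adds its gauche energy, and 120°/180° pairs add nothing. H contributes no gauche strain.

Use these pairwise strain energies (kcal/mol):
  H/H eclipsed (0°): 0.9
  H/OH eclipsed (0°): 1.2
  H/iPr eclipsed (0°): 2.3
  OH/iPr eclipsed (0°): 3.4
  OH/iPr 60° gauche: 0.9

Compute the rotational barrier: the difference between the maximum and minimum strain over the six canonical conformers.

5.2 kcal/mol

OH at 0° (eclipsed): H(0°)/OH(0°) eclipsed 1.2; iPr(120°)/H(120°) eclipsed 2.3; H(240°)/H(240°) eclipsed 0.9 → 4.4 kcal/mol.
OH at 60° (staggered): iPr(120°)/OH(60°) gauche 0.9 → 0.9 kcal/mol.
OH at 120° (eclipsed): H(0°)/H(0°) eclipsed 0.9; iPr(120°)/OH(120°) eclipsed 3.4; H(240°)/H(240°) eclipsed 0.9 → 5.2 kcal/mol.
OH at 180° (staggered): iPr(120°)/OH(180°) gauche 0.9 → 0.9 kcal/mol.
OH at 240° (eclipsed): H(0°)/H(0°) eclipsed 0.9; iPr(120°)/H(120°) eclipsed 2.3; H(240°)/OH(240°) eclipsed 1.2 → 4.4 kcal/mol.
OH at 300° (staggered): no non-H gauche contacts → 0.0 kcal/mol.
Max at 120° (5.2 kcal/mol), min at 300° (0.0 kcal/mol); barrier = 5.2 kcal/mol.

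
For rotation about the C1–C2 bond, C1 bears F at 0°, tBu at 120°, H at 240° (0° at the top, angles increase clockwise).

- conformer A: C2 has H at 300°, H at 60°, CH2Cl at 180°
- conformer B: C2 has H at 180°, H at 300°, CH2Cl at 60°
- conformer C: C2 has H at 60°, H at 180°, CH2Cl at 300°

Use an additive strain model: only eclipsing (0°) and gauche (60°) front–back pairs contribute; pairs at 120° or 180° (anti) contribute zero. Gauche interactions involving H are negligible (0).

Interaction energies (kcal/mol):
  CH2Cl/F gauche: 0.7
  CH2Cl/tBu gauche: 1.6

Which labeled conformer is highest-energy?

B

A (staggered): tBu–CH2Cl gauche; 1.6 = 1.6 kcal/mol.
B (staggered): F–CH2Cl gauche, tBu–CH2Cl gauche; 0.7 + 1.6 = 2.3 kcal/mol.
C (staggered): F–CH2Cl gauche; 0.7 = 0.7 kcal/mol.
B has the highest total (2.3 kcal/mol).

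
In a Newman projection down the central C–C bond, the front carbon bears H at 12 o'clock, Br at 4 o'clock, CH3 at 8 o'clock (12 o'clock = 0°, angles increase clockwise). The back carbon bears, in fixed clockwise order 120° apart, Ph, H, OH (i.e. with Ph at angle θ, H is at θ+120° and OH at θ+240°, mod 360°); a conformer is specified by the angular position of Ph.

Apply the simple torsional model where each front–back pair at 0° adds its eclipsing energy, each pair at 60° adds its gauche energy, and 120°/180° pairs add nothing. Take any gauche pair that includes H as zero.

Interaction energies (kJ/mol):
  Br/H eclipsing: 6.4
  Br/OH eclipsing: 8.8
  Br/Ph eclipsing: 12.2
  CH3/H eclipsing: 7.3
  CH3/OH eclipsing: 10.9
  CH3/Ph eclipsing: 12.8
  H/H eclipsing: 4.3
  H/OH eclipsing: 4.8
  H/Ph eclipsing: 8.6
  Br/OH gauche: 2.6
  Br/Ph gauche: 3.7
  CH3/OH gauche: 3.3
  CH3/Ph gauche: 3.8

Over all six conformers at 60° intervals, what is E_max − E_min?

Ph at 0° (eclipsed): H–Ph eclipsed, Br–H eclipsed, CH3–OH eclipsed; 8.6 + 6.4 + 10.9 = 25.9 kJ/mol.
Ph at 60° (staggered): Br–Ph gauche, CH3–OH gauche; 3.7 + 3.3 = 7.0 kJ/mol.
Ph at 120° (eclipsed): H–OH eclipsed, Br–Ph eclipsed, CH3–H eclipsed; 4.8 + 12.2 + 7.3 = 24.3 kJ/mol.
Ph at 180° (staggered): Br–Ph gauche, Br–OH gauche, CH3–Ph gauche; 3.7 + 2.6 + 3.8 = 10.1 kJ/mol.
Ph at 240° (eclipsed): H–H eclipsed, Br–OH eclipsed, CH3–Ph eclipsed; 4.3 + 8.8 + 12.8 = 25.9 kJ/mol.
Ph at 300° (staggered): Br–OH gauche, CH3–Ph gauche, CH3–OH gauche; 2.6 + 3.8 + 3.3 = 9.7 kJ/mol.
Max at 0° (25.9 kJ/mol), min at 60° (7.0 kJ/mol); barrier = 18.9 kJ/mol.

18.9 kJ/mol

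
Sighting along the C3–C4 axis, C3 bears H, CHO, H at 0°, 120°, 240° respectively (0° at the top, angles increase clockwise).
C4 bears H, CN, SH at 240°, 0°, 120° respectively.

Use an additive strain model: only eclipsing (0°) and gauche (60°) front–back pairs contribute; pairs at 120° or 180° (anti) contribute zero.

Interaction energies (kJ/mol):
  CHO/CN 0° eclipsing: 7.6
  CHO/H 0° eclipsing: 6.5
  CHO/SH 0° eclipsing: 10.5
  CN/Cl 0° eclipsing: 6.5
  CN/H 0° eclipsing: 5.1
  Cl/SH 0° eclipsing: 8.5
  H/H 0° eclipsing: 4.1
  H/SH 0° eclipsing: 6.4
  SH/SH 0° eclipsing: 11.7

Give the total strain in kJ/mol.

19.7 kJ/mol

This conformer (eclipsed): H(0°)/CN(0°) eclipsed 5.1; CHO(120°)/SH(120°) eclipsed 10.5; H(240°)/H(240°) eclipsed 4.1 → 19.7 kJ/mol.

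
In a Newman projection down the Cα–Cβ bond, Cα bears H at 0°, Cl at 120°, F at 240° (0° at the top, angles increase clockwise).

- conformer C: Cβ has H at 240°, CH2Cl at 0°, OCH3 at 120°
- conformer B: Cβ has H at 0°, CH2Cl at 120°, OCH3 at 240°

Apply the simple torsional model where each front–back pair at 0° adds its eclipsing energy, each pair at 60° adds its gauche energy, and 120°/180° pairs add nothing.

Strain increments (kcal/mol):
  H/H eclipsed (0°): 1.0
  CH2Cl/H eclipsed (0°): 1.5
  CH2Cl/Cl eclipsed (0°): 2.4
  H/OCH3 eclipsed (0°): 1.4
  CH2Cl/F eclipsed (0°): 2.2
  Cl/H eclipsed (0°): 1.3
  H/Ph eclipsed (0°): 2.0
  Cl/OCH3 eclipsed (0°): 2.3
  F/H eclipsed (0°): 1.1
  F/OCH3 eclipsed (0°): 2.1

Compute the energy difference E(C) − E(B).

-0.6 kcal/mol

C (eclipsed): H(0°)/CH2Cl(0°) eclipsed 1.5; Cl(120°)/OCH3(120°) eclipsed 2.3; F(240°)/H(240°) eclipsed 1.1 → 4.9 kcal/mol.
B (eclipsed): H(0°)/H(0°) eclipsed 1.0; Cl(120°)/CH2Cl(120°) eclipsed 2.4; F(240°)/OCH3(240°) eclipsed 2.1 → 5.5 kcal/mol.
E(C) − E(B) = 4.9 − 5.5 = -0.6 kcal/mol.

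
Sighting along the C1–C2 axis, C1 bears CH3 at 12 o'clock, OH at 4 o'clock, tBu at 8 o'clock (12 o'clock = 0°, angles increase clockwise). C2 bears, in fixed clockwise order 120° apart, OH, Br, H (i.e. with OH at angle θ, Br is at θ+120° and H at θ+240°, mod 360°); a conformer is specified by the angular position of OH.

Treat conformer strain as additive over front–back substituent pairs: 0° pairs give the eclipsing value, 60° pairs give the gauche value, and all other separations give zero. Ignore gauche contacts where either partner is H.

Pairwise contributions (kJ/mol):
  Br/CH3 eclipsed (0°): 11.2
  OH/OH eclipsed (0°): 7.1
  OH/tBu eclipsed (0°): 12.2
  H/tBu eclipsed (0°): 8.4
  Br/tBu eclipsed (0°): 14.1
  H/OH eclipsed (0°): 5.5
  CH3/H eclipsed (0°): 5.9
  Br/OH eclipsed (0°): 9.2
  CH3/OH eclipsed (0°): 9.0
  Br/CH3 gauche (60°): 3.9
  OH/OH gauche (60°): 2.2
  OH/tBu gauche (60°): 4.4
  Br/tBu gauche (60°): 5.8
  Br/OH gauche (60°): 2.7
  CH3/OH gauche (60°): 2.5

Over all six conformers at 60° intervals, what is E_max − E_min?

OH at 0° is eclipsed. CH3 at 0° is eclipsed with OH at 0° (9.0); OH at 120° is eclipsed with Br at 120° (9.2); tBu at 240° is eclipsed with H at 240° (8.4). Total 26.6 kJ/mol.
OH at 60° is staggered. CH3 at 0° is gauche with OH at 60° (2.5); OH at 120° is gauche with OH at 60° (2.2); OH at 120° is gauche with Br at 180° (2.7); tBu at 240° is gauche with Br at 180° (5.8). Total 13.2 kJ/mol.
OH at 120° is eclipsed. CH3 at 0° is eclipsed with H at 0° (5.9); OH at 120° is eclipsed with OH at 120° (7.1); tBu at 240° is eclipsed with Br at 240° (14.1). Total 27.1 kJ/mol.
OH at 180° is staggered. CH3 at 0° is gauche with Br at 300° (3.9); OH at 120° is gauche with OH at 180° (2.2); tBu at 240° is gauche with OH at 180° (4.4); tBu at 240° is gauche with Br at 300° (5.8). Total 16.3 kJ/mol.
OH at 240° is eclipsed. CH3 at 0° is eclipsed with Br at 0° (11.2); OH at 120° is eclipsed with H at 120° (5.5); tBu at 240° is eclipsed with OH at 240° (12.2). Total 28.9 kJ/mol.
OH at 300° is staggered. CH3 at 0° is gauche with OH at 300° (2.5); CH3 at 0° is gauche with Br at 60° (3.9); OH at 120° is gauche with Br at 60° (2.7); tBu at 240° is gauche with OH at 300° (4.4). Total 13.5 kJ/mol.
Max at 240° (28.9 kJ/mol), min at 60° (13.2 kJ/mol); barrier = 15.7 kJ/mol.

15.7 kJ/mol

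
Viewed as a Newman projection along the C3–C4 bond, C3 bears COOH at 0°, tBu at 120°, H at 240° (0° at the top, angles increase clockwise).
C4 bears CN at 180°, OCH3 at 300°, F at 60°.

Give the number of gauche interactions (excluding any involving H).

4

Non-H gauche pairs: COOH(0°)/OCH3(300°); COOH(0°)/F(60°); tBu(120°)/CN(180°); tBu(120°)/F(60°) — 4 interactions.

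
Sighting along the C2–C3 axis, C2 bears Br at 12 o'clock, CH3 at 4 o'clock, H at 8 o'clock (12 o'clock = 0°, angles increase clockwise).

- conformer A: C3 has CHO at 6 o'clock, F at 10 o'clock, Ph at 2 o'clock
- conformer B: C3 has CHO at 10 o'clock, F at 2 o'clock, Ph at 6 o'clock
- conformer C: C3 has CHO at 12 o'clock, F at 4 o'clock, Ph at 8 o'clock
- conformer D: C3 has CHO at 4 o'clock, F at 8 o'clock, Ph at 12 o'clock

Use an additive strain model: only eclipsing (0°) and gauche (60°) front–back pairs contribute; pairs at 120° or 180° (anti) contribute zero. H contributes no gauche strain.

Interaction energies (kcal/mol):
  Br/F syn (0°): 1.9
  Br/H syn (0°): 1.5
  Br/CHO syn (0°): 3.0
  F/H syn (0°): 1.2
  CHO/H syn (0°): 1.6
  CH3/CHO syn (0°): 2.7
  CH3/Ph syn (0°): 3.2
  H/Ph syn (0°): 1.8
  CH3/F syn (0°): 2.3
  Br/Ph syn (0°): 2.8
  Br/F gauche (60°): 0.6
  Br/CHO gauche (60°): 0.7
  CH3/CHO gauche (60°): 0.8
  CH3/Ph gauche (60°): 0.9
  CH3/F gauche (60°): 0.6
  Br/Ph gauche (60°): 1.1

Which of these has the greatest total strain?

A is staggered. Br at 0° is gauche with F at 300° (0.6); Br at 0° is gauche with Ph at 60° (1.1); CH3 at 120° is gauche with CHO at 180° (0.8); CH3 at 120° is gauche with Ph at 60° (0.9). Total 3.4 kcal/mol.
B is staggered. Br at 0° is gauche with CHO at 300° (0.7); Br at 0° is gauche with F at 60° (0.6); CH3 at 120° is gauche with F at 60° (0.6); CH3 at 120° is gauche with Ph at 180° (0.9). Total 2.8 kcal/mol.
C is eclipsed. Br at 0° is eclipsed with CHO at 0° (3.0); CH3 at 120° is eclipsed with F at 120° (2.3); H at 240° is eclipsed with Ph at 240° (1.8). Total 7.1 kcal/mol.
D is eclipsed. Br at 0° is eclipsed with Ph at 0° (2.8); CH3 at 120° is eclipsed with CHO at 120° (2.7); H at 240° is eclipsed with F at 240° (1.2). Total 6.7 kcal/mol.
C has the highest total (7.1 kcal/mol).

C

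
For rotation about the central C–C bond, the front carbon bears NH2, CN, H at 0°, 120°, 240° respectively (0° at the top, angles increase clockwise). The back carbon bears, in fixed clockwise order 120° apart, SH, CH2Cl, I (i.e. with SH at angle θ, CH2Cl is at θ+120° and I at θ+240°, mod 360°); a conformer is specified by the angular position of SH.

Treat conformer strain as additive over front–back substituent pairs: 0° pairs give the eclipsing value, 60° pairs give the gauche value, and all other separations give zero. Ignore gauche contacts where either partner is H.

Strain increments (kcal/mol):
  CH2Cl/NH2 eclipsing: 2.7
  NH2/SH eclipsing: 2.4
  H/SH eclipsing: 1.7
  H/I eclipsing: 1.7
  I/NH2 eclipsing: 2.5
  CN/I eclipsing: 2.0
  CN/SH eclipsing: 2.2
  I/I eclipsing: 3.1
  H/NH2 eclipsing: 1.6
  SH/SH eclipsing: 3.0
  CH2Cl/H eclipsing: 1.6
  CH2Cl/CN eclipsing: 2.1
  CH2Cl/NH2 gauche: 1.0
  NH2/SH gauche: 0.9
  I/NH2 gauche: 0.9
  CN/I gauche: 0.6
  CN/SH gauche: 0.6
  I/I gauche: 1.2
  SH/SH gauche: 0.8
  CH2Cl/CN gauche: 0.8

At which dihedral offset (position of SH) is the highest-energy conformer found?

SH at 0° (eclipsed): NH2(0°)/SH(0°) eclipsed 2.4; CN(120°)/CH2Cl(120°) eclipsed 2.1; H(240°)/I(240°) eclipsed 1.7 → 6.2 kcal/mol.
SH at 60° (staggered): NH2(0°)/SH(60°) gauche 0.9; NH2(0°)/I(300°) gauche 0.9; CN(120°)/SH(60°) gauche 0.6; CN(120°)/CH2Cl(180°) gauche 0.8 → 3.2 kcal/mol.
SH at 120° (eclipsed): NH2(0°)/I(0°) eclipsed 2.5; CN(120°)/SH(120°) eclipsed 2.2; H(240°)/CH2Cl(240°) eclipsed 1.6 → 6.3 kcal/mol.
SH at 180° (staggered): NH2(0°)/CH2Cl(300°) gauche 1.0; NH2(0°)/I(60°) gauche 0.9; CN(120°)/SH(180°) gauche 0.6; CN(120°)/I(60°) gauche 0.6 → 3.1 kcal/mol.
SH at 240° (eclipsed): NH2(0°)/CH2Cl(0°) eclipsed 2.7; CN(120°)/I(120°) eclipsed 2.0; H(240°)/SH(240°) eclipsed 1.7 → 6.4 kcal/mol.
SH at 300° (staggered): NH2(0°)/SH(300°) gauche 0.9; NH2(0°)/CH2Cl(60°) gauche 1.0; CN(120°)/CH2Cl(60°) gauche 0.8; CN(120°)/I(180°) gauche 0.6 → 3.3 kcal/mol.
The maximum (6.4 kcal/mol) occurs with SH at 240°.

240°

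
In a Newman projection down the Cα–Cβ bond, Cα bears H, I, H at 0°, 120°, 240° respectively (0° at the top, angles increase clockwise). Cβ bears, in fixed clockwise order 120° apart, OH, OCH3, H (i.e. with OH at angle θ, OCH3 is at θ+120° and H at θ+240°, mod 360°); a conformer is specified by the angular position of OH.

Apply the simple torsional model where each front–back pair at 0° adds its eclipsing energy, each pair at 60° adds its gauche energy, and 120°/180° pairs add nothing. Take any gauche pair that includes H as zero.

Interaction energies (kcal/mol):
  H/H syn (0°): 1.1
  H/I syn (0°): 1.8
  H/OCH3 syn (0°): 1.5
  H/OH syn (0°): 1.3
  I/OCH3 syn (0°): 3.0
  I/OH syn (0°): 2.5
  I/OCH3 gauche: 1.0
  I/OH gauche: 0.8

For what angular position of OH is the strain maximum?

OH at 0° (eclipsed): H–OH eclipsed, I–OCH3 eclipsed, H–H eclipsed; 1.3 + 3.0 + 1.1 = 5.4 kcal/mol.
OH at 60° (staggered): I–OH gauche, I–OCH3 gauche; 0.8 + 1.0 = 1.8 kcal/mol.
OH at 120° (eclipsed): H–H eclipsed, I–OH eclipsed, H–OCH3 eclipsed; 1.1 + 2.5 + 1.5 = 5.1 kcal/mol.
OH at 180° (staggered): I–OH gauche; 0.8 = 0.8 kcal/mol.
OH at 240° (eclipsed): H–OCH3 eclipsed, I–H eclipsed, H–OH eclipsed; 1.5 + 1.8 + 1.3 = 4.6 kcal/mol.
OH at 300° (staggered): I–OCH3 gauche; 1.0 = 1.0 kcal/mol.
The maximum (5.4 kcal/mol) occurs with OH at 0°.

0°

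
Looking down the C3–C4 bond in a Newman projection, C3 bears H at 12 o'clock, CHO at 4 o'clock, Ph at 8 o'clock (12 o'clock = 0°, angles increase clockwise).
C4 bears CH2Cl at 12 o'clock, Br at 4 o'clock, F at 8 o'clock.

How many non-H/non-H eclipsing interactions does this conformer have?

2

Non-H eclipsing pairs: CHO(120°)/Br(120°); Ph(240°)/F(240°) — 2 interactions.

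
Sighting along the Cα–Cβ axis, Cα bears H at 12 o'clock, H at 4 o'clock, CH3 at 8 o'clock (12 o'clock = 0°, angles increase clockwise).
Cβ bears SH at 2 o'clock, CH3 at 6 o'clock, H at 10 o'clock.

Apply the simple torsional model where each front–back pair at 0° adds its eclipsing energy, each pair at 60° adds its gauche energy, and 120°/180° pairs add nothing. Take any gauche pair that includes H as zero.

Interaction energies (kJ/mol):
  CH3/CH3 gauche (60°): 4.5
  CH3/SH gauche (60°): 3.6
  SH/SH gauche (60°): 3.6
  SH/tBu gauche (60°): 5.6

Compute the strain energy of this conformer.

4.5 kJ/mol

This conformer is staggered. CH3 at 240° is gauche with CH3 at 180° (4.5). Total 4.5 kJ/mol.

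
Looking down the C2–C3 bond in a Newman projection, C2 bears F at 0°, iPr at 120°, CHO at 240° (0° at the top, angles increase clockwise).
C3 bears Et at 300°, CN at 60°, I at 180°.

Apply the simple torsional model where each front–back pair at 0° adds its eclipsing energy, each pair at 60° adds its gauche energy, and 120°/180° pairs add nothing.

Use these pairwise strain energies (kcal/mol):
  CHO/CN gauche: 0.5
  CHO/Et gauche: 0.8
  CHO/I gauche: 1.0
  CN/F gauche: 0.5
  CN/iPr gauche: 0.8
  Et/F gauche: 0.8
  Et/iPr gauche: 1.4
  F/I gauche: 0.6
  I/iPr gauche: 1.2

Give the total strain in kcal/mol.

5.1 kcal/mol

This conformer is staggered. F at 0° is gauche with Et at 300° (0.8); F at 0° is gauche with CN at 60° (0.5); iPr at 120° is gauche with CN at 60° (0.8); iPr at 120° is gauche with I at 180° (1.2); CHO at 240° is gauche with Et at 300° (0.8); CHO at 240° is gauche with I at 180° (1.0). Total 5.1 kcal/mol.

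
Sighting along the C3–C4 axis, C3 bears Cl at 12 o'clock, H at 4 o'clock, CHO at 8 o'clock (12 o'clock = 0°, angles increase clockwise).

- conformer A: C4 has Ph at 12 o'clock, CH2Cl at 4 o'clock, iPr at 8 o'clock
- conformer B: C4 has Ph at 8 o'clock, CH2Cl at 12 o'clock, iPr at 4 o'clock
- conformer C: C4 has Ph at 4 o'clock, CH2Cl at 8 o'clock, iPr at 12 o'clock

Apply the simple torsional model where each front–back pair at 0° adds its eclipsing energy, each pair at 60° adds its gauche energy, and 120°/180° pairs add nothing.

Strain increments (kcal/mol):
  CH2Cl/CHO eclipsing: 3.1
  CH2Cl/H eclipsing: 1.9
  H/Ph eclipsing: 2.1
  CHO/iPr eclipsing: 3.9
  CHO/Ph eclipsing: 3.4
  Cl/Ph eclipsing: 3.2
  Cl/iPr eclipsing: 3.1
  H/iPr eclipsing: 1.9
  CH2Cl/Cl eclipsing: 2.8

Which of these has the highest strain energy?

A (eclipsed): Cl(0°)/Ph(0°) eclipsed 3.2; H(120°)/CH2Cl(120°) eclipsed 1.9; CHO(240°)/iPr(240°) eclipsed 3.9 → 9.0 kcal/mol.
B (eclipsed): Cl(0°)/CH2Cl(0°) eclipsed 2.8; H(120°)/iPr(120°) eclipsed 1.9; CHO(240°)/Ph(240°) eclipsed 3.4 → 8.1 kcal/mol.
C (eclipsed): Cl(0°)/iPr(0°) eclipsed 3.1; H(120°)/Ph(120°) eclipsed 2.1; CHO(240°)/CH2Cl(240°) eclipsed 3.1 → 8.3 kcal/mol.
A has the highest total (9.0 kcal/mol).

A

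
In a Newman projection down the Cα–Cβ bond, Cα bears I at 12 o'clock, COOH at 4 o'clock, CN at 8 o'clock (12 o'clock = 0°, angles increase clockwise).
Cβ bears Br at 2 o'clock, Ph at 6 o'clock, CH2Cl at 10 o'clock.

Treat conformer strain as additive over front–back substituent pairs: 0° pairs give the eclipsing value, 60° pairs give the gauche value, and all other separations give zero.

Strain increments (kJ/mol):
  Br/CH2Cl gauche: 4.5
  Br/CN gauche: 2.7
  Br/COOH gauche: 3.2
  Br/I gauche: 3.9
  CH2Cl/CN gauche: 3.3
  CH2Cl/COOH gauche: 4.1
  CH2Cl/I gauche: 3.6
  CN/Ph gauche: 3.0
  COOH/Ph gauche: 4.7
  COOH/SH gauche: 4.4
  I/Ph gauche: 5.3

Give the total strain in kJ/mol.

This conformer (staggered): I–Br gauche, I–CH2Cl gauche, COOH–Br gauche, COOH–Ph gauche, CN–Ph gauche, CN–CH2Cl gauche; 3.9 + 3.6 + 3.2 + 4.7 + 3.0 + 3.3 = 21.7 kJ/mol.

21.7 kJ/mol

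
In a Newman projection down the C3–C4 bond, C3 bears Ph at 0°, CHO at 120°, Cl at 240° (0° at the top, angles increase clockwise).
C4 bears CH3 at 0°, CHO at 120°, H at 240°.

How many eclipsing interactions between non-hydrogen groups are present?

2

Non-H eclipsing pairs: Ph(0°)/CH3(0°); CHO(120°)/CHO(120°) — 2 interactions.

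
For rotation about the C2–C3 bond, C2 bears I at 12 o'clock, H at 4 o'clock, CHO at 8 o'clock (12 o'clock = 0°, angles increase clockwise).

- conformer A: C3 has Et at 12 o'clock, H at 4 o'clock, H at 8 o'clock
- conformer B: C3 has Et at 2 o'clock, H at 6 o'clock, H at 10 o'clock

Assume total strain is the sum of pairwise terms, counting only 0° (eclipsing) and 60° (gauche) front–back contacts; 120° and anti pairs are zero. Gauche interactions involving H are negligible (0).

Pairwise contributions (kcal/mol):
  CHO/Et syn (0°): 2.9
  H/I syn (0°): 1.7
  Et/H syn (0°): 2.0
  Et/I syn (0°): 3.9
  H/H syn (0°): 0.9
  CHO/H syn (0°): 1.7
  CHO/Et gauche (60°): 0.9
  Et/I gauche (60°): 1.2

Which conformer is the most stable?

B

A (eclipsed): I(0°)/Et(0°) eclipsed 3.9; H(120°)/H(120°) eclipsed 0.9; CHO(240°)/H(240°) eclipsed 1.7 → 6.5 kcal/mol.
B (staggered): I(0°)/Et(60°) gauche 1.2 → 1.2 kcal/mol.
B has the lowest total (1.2 kcal/mol).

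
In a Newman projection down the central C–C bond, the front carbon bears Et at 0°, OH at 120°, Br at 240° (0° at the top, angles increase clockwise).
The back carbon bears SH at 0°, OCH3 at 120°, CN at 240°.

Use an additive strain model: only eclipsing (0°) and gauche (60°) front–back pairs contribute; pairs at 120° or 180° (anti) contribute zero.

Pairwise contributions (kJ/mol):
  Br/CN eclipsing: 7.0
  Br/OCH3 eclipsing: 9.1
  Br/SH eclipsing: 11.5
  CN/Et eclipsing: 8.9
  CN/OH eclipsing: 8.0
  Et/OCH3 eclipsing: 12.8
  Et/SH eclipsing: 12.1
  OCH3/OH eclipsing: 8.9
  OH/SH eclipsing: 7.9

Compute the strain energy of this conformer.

This conformer (eclipsed): Et(0°)/SH(0°) eclipsed 12.1; OH(120°)/OCH3(120°) eclipsed 8.9; Br(240°)/CN(240°) eclipsed 7.0 → 28.0 kJ/mol.

28.0 kJ/mol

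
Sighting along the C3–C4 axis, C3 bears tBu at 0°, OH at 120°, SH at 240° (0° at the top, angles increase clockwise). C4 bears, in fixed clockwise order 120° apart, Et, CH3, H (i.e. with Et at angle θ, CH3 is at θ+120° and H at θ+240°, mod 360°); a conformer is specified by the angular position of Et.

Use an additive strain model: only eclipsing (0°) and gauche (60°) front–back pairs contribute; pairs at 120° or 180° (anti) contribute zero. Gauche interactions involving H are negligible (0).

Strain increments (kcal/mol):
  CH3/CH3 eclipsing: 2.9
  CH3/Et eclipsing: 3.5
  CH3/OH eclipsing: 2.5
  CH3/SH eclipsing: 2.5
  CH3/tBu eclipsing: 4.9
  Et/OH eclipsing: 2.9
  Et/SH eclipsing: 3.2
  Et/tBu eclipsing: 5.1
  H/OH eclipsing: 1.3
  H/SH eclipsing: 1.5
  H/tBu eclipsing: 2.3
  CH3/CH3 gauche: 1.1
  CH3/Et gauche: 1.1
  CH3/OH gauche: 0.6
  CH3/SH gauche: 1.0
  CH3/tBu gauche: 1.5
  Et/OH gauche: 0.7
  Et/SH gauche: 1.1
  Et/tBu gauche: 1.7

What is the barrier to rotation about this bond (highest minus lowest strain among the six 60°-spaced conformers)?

5.4 kcal/mol

Et at 0° (eclipsed): tBu(0°)/Et(0°) eclipsed 5.1; OH(120°)/CH3(120°) eclipsed 2.5; SH(240°)/H(240°) eclipsed 1.5 → 9.1 kcal/mol.
Et at 60° (staggered): tBu(0°)/Et(60°) gauche 1.7; OH(120°)/Et(60°) gauche 0.7; OH(120°)/CH3(180°) gauche 0.6; SH(240°)/CH3(180°) gauche 1.0 → 4.0 kcal/mol.
Et at 120° (eclipsed): tBu(0°)/H(0°) eclipsed 2.3; OH(120°)/Et(120°) eclipsed 2.9; SH(240°)/CH3(240°) eclipsed 2.5 → 7.7 kcal/mol.
Et at 180° (staggered): tBu(0°)/CH3(300°) gauche 1.5; OH(120°)/Et(180°) gauche 0.7; SH(240°)/Et(180°) gauche 1.1; SH(240°)/CH3(300°) gauche 1.0 → 4.3 kcal/mol.
Et at 240° (eclipsed): tBu(0°)/CH3(0°) eclipsed 4.9; OH(120°)/H(120°) eclipsed 1.3; SH(240°)/Et(240°) eclipsed 3.2 → 9.4 kcal/mol.
Et at 300° (staggered): tBu(0°)/Et(300°) gauche 1.7; tBu(0°)/CH3(60°) gauche 1.5; OH(120°)/CH3(60°) gauche 0.6; SH(240°)/Et(300°) gauche 1.1 → 4.9 kcal/mol.
Max at 240° (9.4 kcal/mol), min at 60° (4.0 kcal/mol); barrier = 5.4 kcal/mol.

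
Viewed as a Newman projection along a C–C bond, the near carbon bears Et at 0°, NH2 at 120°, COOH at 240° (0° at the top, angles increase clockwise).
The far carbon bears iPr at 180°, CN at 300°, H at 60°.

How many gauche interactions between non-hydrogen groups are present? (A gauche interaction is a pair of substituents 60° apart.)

4

Non-H gauche pairs: Et(0°)/CN(300°); NH2(120°)/iPr(180°); COOH(240°)/iPr(180°); COOH(240°)/CN(300°) — 4 interactions.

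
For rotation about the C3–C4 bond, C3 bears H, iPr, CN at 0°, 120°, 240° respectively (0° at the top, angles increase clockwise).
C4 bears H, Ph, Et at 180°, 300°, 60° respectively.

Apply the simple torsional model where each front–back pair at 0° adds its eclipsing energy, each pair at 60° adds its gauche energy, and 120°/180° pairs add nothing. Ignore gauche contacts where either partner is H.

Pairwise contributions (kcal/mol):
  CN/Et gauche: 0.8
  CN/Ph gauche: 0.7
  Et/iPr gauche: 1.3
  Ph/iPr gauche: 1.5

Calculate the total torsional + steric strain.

This conformer (staggered): iPr–Et gauche, CN–Ph gauche; 1.3 + 0.7 = 2.0 kcal/mol.

2.0 kcal/mol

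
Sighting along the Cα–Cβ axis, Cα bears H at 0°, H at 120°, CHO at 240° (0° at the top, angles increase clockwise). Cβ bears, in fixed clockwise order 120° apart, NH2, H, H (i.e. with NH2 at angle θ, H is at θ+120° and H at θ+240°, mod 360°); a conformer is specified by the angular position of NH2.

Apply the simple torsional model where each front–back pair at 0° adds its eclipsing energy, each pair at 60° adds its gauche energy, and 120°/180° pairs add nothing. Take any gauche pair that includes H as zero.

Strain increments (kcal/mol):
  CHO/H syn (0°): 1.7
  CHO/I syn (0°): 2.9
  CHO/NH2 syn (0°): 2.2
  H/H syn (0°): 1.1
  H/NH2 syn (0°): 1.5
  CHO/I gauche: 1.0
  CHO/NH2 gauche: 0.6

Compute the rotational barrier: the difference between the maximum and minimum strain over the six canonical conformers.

4.4 kcal/mol

NH2 at 0° is eclipsed. H at 0° is eclipsed with NH2 at 0° (1.5); H at 120° is eclipsed with H at 120° (1.1); CHO at 240° is eclipsed with H at 240° (1.7). Total 4.3 kcal/mol.
NH2 at 60° (staggered): no non-H gauche contacts → 0.0 kcal/mol.
NH2 at 120° is eclipsed. H at 0° is eclipsed with H at 0° (1.1); H at 120° is eclipsed with NH2 at 120° (1.5); CHO at 240° is eclipsed with H at 240° (1.7). Total 4.3 kcal/mol.
NH2 at 180° is staggered. CHO at 240° is gauche with NH2 at 180° (0.6). Total 0.6 kcal/mol.
NH2 at 240° is eclipsed. H at 0° is eclipsed with H at 0° (1.1); H at 120° is eclipsed with H at 120° (1.1); CHO at 240° is eclipsed with NH2 at 240° (2.2). Total 4.4 kcal/mol.
NH2 at 300° is staggered. CHO at 240° is gauche with NH2 at 300° (0.6). Total 0.6 kcal/mol.
Max at 240° (4.4 kcal/mol), min at 60° (0.0 kcal/mol); barrier = 4.4 kcal/mol.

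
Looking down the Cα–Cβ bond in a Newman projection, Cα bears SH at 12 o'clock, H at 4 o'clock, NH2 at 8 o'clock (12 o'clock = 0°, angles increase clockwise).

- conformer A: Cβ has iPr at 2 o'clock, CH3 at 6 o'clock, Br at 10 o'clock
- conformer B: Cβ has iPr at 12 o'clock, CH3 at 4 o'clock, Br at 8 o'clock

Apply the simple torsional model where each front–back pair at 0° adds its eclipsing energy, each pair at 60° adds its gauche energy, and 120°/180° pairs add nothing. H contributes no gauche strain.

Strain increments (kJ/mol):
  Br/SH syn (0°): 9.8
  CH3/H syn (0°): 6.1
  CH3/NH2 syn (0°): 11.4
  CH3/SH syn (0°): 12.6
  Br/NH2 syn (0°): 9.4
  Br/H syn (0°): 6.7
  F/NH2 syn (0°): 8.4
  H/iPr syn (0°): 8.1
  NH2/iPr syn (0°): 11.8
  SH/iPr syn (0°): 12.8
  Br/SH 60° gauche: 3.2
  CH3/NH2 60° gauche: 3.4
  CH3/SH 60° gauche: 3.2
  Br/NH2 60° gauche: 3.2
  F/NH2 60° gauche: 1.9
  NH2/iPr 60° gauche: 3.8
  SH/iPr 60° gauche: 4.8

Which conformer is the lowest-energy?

A is staggered. SH at 0° is gauche with iPr at 60° (4.8); SH at 0° is gauche with Br at 300° (3.2); NH2 at 240° is gauche with CH3 at 180° (3.4); NH2 at 240° is gauche with Br at 300° (3.2). Total 14.6 kJ/mol.
B is eclipsed. SH at 0° is eclipsed with iPr at 0° (12.8); H at 120° is eclipsed with CH3 at 120° (6.1); NH2 at 240° is eclipsed with Br at 240° (9.4). Total 28.3 kJ/mol.
A has the lowest total (14.6 kJ/mol).

A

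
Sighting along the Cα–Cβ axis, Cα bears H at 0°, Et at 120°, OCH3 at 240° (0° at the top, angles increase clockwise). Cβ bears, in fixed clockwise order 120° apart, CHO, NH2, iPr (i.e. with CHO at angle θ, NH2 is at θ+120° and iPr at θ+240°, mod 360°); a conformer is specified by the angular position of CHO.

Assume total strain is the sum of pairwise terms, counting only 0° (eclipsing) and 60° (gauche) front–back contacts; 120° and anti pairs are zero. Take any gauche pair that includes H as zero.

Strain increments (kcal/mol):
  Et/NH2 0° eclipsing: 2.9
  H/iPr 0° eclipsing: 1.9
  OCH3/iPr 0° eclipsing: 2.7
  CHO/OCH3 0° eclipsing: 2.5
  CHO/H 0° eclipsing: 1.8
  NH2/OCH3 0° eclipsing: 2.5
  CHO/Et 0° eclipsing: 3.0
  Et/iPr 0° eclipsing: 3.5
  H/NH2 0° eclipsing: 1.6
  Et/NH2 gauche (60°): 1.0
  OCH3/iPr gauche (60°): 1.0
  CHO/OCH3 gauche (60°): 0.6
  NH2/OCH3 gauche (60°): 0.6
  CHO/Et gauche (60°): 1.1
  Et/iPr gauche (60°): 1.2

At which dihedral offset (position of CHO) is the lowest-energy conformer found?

180°

CHO at 0° (eclipsed): H(0°)/CHO(0°) eclipsed 1.8; Et(120°)/NH2(120°) eclipsed 2.9; OCH3(240°)/iPr(240°) eclipsed 2.7 → 7.4 kcal/mol.
CHO at 60° (staggered): Et(120°)/CHO(60°) gauche 1.1; Et(120°)/NH2(180°) gauche 1.0; OCH3(240°)/NH2(180°) gauche 0.6; OCH3(240°)/iPr(300°) gauche 1.0 → 3.7 kcal/mol.
CHO at 120° (eclipsed): H(0°)/iPr(0°) eclipsed 1.9; Et(120°)/CHO(120°) eclipsed 3.0; OCH3(240°)/NH2(240°) eclipsed 2.5 → 7.4 kcal/mol.
CHO at 180° (staggered): Et(120°)/CHO(180°) gauche 1.1; Et(120°)/iPr(60°) gauche 1.2; OCH3(240°)/CHO(180°) gauche 0.6; OCH3(240°)/NH2(300°) gauche 0.6 → 3.5 kcal/mol.
CHO at 240° (eclipsed): H(0°)/NH2(0°) eclipsed 1.6; Et(120°)/iPr(120°) eclipsed 3.5; OCH3(240°)/CHO(240°) eclipsed 2.5 → 7.6 kcal/mol.
CHO at 300° (staggered): Et(120°)/NH2(60°) gauche 1.0; Et(120°)/iPr(180°) gauche 1.2; OCH3(240°)/CHO(300°) gauche 0.6; OCH3(240°)/iPr(180°) gauche 1.0 → 3.8 kcal/mol.
The minimum (3.5 kcal/mol) occurs with CHO at 180°.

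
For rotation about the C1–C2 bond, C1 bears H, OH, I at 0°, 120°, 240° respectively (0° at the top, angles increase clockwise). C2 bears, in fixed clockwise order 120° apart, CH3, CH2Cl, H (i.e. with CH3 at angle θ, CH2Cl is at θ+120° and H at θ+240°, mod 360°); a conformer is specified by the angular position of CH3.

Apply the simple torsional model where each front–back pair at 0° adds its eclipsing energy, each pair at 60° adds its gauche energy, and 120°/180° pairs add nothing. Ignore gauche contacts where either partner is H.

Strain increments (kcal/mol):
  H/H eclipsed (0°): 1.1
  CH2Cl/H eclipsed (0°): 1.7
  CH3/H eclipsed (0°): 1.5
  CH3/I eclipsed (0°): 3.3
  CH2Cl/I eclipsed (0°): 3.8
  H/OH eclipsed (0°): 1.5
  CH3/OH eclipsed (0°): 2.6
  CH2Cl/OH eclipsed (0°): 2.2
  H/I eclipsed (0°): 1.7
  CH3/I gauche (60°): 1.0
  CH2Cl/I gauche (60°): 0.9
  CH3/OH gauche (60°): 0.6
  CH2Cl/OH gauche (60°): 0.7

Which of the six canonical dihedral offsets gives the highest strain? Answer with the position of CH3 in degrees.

120°

CH3 at 0° (eclipsed): H(0°)/CH3(0°) eclipsed 1.5; OH(120°)/CH2Cl(120°) eclipsed 2.2; I(240°)/H(240°) eclipsed 1.7 → 5.4 kcal/mol.
CH3 at 60° (staggered): OH(120°)/CH3(60°) gauche 0.6; OH(120°)/CH2Cl(180°) gauche 0.7; I(240°)/CH2Cl(180°) gauche 0.9 → 2.2 kcal/mol.
CH3 at 120° (eclipsed): H(0°)/H(0°) eclipsed 1.1; OH(120°)/CH3(120°) eclipsed 2.6; I(240°)/CH2Cl(240°) eclipsed 3.8 → 7.5 kcal/mol.
CH3 at 180° (staggered): OH(120°)/CH3(180°) gauche 0.6; I(240°)/CH3(180°) gauche 1.0; I(240°)/CH2Cl(300°) gauche 0.9 → 2.5 kcal/mol.
CH3 at 240° (eclipsed): H(0°)/CH2Cl(0°) eclipsed 1.7; OH(120°)/H(120°) eclipsed 1.5; I(240°)/CH3(240°) eclipsed 3.3 → 6.5 kcal/mol.
CH3 at 300° (staggered): OH(120°)/CH2Cl(60°) gauche 0.7; I(240°)/CH3(300°) gauche 1.0 → 1.7 kcal/mol.
The maximum (7.5 kcal/mol) occurs with CH3 at 120°.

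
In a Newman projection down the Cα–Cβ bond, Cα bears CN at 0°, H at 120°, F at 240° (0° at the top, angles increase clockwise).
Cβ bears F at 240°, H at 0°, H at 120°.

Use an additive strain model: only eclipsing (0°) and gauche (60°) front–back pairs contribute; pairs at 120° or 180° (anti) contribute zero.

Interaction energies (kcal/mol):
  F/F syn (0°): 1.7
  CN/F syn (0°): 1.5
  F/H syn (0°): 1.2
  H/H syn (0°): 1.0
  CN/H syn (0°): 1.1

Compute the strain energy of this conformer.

This conformer (eclipsed): CN(0°)/H(0°) eclipsed 1.1; H(120°)/H(120°) eclipsed 1.0; F(240°)/F(240°) eclipsed 1.7 → 3.8 kcal/mol.

3.8 kcal/mol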